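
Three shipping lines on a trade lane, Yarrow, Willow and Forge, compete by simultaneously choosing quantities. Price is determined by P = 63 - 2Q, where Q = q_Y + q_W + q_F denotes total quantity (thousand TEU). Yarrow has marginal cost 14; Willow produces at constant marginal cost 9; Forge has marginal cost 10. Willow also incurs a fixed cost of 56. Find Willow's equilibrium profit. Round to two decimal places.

56.50

Yarrow's profit: π_Y = (63 - 2Q)q_Y - (14q_Y). Setting ∂π_Y/∂q_Y = 0: 49 - 4q_Y - 2(q_W + q_F) = 0.
Willow's first-order condition: 54 - 4q_W - 2(q_Y + q_F) = 0.
Forge's first-order condition: 53 - 4q_F - 2(q_Y + q_W) = 0.
Adding the 3 first-order conditions: 156 − 8Q = 0, so Q = 39/2.
Back-substituting: q_Y = (49 − 39)/2 = 5, q_W = (54 − 39)/2 = 15/2, q_F = (53 − 39)/2 = 7.
Price P = 63 - 2·(39/2) = 24.
Willow's profit: (24 - 9)·(15/2) - 56 = 113/2.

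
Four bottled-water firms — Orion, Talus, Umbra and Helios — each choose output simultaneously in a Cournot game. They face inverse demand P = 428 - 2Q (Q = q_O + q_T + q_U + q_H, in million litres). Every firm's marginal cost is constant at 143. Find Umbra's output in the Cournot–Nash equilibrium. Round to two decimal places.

Each firm earns π_i = (428 - 2Q)q_i - 143q_i.
Setting ∂π_i/∂q_i = 0 with rivals' quantities fixed: 285 - 4q_i - 2·Σ_{j≠i} q_j = 0.
By symmetry each firm produces the same amount; substituting Σ_{j≠i} q_j = 3q_i yields q_i = 285/10 = 57/2.

28.50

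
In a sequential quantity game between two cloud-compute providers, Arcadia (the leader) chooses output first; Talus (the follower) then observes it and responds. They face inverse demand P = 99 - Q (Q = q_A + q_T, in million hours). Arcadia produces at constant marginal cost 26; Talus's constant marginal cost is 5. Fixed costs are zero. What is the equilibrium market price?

The follower Talus best-responds to any q_A: π_T = (99 - Q)q_T - 5q_T.
∂π_T/∂q_T = 94 - q_A - 2q_T = 0 gives the reaction function q_T = (94 - q_A)/2.
Arcadia substitutes q_T(q_A) into its own profit: π_A = q_A(99 - q_A - (94 - q_A)/2) - 26q_A = (52 - (1/2)q_A)q_A - 26q_A.
Maximising: ∂π_A/∂q_A = 26 - q_A = 0, giving q_A = 26.
Then q_T = (94 - 26)/2 = 34.
Total output Q = 60, so price P = 99 - 60 = 39.

39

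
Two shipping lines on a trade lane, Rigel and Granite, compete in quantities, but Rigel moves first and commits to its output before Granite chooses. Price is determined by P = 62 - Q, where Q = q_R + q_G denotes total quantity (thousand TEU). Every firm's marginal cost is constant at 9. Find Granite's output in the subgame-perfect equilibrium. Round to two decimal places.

13.25

The follower Granite best-responds to any q_R: π_G = (62 - Q)q_G - 9q_G.
∂π_G/∂q_G = 53 - q_R - 2q_G = 0 gives the reaction function q_G = (53 - q_R)/2.
Rigel substitutes q_G(q_R) into its own profit: π_R = q_R(62 - q_R - (53 - q_R)/2) - 9q_R = (71/2 - (1/2)q_R)q_R - 9q_R.
The leader's first-order condition 53/2 - q_R = 0 yields q_R = 53/2.
Then q_G = (53 - 53/2)/2 = 53/4.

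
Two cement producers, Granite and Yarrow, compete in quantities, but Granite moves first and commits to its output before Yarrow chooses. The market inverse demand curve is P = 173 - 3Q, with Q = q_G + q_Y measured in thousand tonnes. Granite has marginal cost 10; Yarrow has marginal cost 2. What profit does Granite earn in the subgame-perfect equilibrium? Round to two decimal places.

1001.04

The follower Yarrow best-responds to any q_G: π_Y = (173 - 3Q)q_Y - 2q_Y.
∂π_Y/∂q_Y = 171 - 3q_G - 6q_Y = 0 gives the reaction function q_Y = (171 - 3q_G)/6.
The leader anticipates this reaction. Substituting into P = 173 - 3Q gives P = 175/2 - (3/2)q_G, so π_G = (175/2 - (3/2)q_G)q_G - 10q_G.
Maximising: ∂π_G/∂q_G = 155/2 - 3q_G = 0, giving q_G = 155/6.
Then q_Y = (171 - 3·(155/6))/6 = 187/12.
Price P = 173 - 3·(497/12) = 195/4.
Granite's profit: (195/4 - 10)·(155/6) = 1001.0417.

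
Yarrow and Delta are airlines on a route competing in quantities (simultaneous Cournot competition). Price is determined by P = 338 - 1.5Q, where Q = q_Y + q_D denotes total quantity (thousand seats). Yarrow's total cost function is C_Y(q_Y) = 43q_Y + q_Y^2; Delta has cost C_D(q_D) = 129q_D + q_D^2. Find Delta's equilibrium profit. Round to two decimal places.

1753.44

Yarrow's profit: π_Y = (338 - 1.5Q)q_Y - (43q_Y + q_Y²). Setting ∂π_Y/∂q_Y = 0: 295 - 5q_Y - (3/2)(q_D) = 0.
Delta's first-order condition: 209 - 5q_D - (3/2)(q_Y) = 0.
So q_Y = (295 - (3/2)q_D)/5 and q_D = (209 - (3/2)q_Y)/5.
Substituting one into the other gives q_Y = 51.0549 and q_D = 26.4835.
Price P = 338 - (3/2)·(1008/13) = 221.6923.
Delta's profit: 221.6923·26.4835 - 129·26.4835 - 26.4835² = 1753.4416.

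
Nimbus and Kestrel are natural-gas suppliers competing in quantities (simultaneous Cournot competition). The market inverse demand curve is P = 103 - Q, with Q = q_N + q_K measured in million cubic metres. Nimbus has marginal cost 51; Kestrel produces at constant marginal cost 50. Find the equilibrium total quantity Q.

Nimbus's profit: π_N = (103 - Q)q_N - (51q_N). Setting ∂π_N/∂q_N = 0: 52 - 2q_N - (q_K) = 0.
Kestrel's first-order condition: 53 - 2q_K - (q_N) = 0.
Best responses: q_N = (52 - q_K)/2, q_K = (53 - q_N)/2.
Substituting one into the other gives q_N = 17 and q_K = 18.
Total output Q = 17 + 18 = 35.

35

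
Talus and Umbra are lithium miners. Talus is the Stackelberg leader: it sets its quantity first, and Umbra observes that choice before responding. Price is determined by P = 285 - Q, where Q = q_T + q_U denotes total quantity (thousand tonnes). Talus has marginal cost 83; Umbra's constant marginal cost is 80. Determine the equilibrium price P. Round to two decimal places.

132.75

Solve by backward induction. Given q_T, the follower Umbra maximises π_U = (285 - q_T - q_U)q_U - 80q_U.
∂π_U/∂q_U = 205 - q_T - 2q_U = 0 gives the reaction function q_U = (205 - q_T)/2.
The leader anticipates this reaction. Substituting into P = 285 - Q gives P = 365/2 - (1/2)q_T, so π_T = (365/2 - (1/2)q_T)q_T - 83q_T.
Leader FOC: 199/2 - q_T = 0, so q_T = 199/2.
Then q_U = (205 - 199/2)/2 = 211/4.
Total output Q = 609/4, so price P = 285 - 609/4 = 531/4.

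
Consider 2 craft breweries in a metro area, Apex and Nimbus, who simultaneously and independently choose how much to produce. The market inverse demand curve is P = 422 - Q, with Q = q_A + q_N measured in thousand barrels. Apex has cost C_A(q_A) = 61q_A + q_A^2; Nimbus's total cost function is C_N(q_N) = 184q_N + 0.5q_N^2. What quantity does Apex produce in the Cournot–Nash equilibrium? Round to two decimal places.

Apex's profit: π_A = (422 - Q)q_A - (61q_A + q_A²). Setting ∂π_A/∂q_A = 0: 361 - 4q_A - (q_N) = 0.
Nimbus's profit: π_N = (422 - Q)q_N - (184q_N + (1/2)q_N²). Setting ∂π_N/∂q_N = 0: 238 - 3q_N - (q_A) = 0.
Best responses: q_A = (361 - q_N)/4, q_N = (238 - q_A)/3.
Substituting one into the other gives q_A = 845/11 and q_N = 591/11.

76.82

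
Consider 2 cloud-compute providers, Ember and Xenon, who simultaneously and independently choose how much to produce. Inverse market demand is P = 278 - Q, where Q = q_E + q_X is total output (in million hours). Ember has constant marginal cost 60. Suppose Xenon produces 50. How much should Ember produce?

With the rival's output fixed at 50, Ember's profit is π_E = (278 - 50 - q_E)q_E - (60q_E) = (228 - q_E)q_E - (60q_E).
∂π_E/∂q_E = 168 - 2q_E = 0, so q_E = 84.

84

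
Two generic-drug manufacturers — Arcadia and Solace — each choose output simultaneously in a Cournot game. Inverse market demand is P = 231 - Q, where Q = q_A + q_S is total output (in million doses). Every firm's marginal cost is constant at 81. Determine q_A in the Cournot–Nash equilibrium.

50

Each firm earns π_i = (231 - Q)q_i - 81q_i.
Setting ∂π_i/∂q_i = 0 with rivals' quantities fixed: 150 - 2q_i - q_j = 0.
By symmetry each firm produces the same amount; substituting q_j = q_i yields q_i = 150/3 = 50.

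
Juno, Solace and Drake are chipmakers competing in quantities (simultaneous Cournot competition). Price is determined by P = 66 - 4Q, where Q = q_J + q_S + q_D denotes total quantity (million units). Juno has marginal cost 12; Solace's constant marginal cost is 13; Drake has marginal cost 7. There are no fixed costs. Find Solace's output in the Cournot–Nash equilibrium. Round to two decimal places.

2.88

Juno's profit: π_J = (66 - 4Q)q_J - (12q_J). Setting ∂π_J/∂q_J = 0: 54 - 8q_J - 4(q_S + q_D) = 0.
Solace's first-order condition: 53 - 8q_S - 4(q_J + q_D) = 0.
Drake's first-order condition: 59 - 8q_D - 4(q_J + q_S) = 0.
Summing all 3 equations gives 166 − 16Q = 0, hence Q = 83/8.
Back-substituting: q_J = (54 − 83/2)/4 = 25/8, q_S = (53 − 83/2)/4 = 23/8, q_D = (59 − 83/2)/4 = 35/8.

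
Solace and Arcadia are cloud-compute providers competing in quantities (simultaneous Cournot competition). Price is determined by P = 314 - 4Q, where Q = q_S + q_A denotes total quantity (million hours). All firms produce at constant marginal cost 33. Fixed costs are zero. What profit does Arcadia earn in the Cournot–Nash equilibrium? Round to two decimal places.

A representative firm's profit is π_i = q_i(314 - 4Q) - 33q_i.
First-order condition (treating rivals' output as given): 281 - 8q_i - 4q_j = 0.
By symmetry each firm produces the same amount; substituting q_j = q_i yields q_i = 281/12.
Price P = 314 - 4·(281/6) = 380/3.
Arcadia's profit: (380/3 - 33)·(281/12) = 2193.3611.

2193.36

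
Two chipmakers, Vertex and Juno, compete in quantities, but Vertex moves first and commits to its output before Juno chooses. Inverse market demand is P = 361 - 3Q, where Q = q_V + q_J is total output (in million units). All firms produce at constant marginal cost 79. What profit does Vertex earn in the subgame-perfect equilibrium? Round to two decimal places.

Solve by backward induction. Given q_V, the follower Juno maximises π_J = (361 - 3q_V - 3q_J)q_J - 79q_J.
Follower FOC: 282 - 3q_V - 6q_J = 0, so q_J(q_V) = (282 - 3q_V)/6.
The leader anticipates this reaction. Substituting into P = 361 - 3Q gives P = 220 - (3/2)q_V, so π_V = (220 - (3/2)q_V)q_V - 79q_V.
Maximising: ∂π_V/∂q_V = 141 - 3q_V = 0, giving q_V = 47.
Then q_J = (282 - 3·47)/6 = 47/2.
Price P = 361 - 3·(141/2) = 299/2.
Vertex's profit: (299/2 - 79)·47 = 3313.5000.

3313.50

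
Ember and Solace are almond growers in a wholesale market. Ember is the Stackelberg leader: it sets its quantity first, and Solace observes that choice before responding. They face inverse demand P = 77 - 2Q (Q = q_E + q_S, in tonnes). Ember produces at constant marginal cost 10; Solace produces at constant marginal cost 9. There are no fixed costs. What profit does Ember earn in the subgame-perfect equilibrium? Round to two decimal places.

Solve by backward induction. Given q_E, the follower Solace maximises π_S = (77 - 2q_E - 2q_S)q_S - 9q_S.
Follower FOC: 68 - 2q_E - 4q_S = 0, so q_S(q_E) = (68 - 2q_E)/4.
Ember substitutes q_S(q_E) into its own profit: π_E = q_E(77 - 2q_E - (68 - 2q_E)/2) - 10q_E = (43 - q_E)q_E - 10q_E.
Leader FOC: 33 - 2q_E = 0, so q_E = 33/2.
Then q_S = (68 - 2·(33/2))/4 = 35/4.
Price P = 77 - 2·(101/4) = 53/2.
Ember's profit: (53/2 - 10)·(33/2) = 1089/4.

272.25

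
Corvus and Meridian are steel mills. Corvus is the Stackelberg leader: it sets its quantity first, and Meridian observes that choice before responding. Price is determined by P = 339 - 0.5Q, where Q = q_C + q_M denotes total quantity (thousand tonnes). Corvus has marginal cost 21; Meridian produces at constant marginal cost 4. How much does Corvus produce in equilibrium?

301

The follower Meridian best-responds to any q_C: π_M = (339 - 0.5Q)q_M - 4q_M.
Setting the follower's marginal profit to zero, 335 - (1/2)q_C - q_M = 0, i.e. q_M = (335 - (1/2)q_C).
The leader anticipates this reaction. Substituting into P = 339 - 0.5Q gives P = 343/2 - (1/4)q_C, so π_C = (343/2 - (1/4)q_C)q_C - 21q_C.
Maximising: ∂π_C/∂q_C = 301/2 - (1/2)q_C = 0, giving q_C = 301.
Then q_M = (335 - (1/2)·301) = 369/2.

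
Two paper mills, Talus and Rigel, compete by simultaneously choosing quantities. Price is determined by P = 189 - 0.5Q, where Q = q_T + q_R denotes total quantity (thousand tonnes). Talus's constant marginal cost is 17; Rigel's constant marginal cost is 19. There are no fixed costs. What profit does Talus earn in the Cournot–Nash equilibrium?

Talus's profit: π_T = (189 - 0.5Q)q_T - (17q_T). Setting ∂π_T/∂q_T = 0: 172 - q_T - (1/2)(q_R) = 0.
Rigel's first-order condition: 170 - q_R - (1/2)(q_T) = 0.
So q_T = (172 - (1/2)q_R) and q_R = (170 - (1/2)q_T).
Solving the pair: q_T = 116, q_R = 112.
Price P = 189 - (1/2)·228 = 75.
Talus's profit: (75 - 17)·116 = 6728.

6728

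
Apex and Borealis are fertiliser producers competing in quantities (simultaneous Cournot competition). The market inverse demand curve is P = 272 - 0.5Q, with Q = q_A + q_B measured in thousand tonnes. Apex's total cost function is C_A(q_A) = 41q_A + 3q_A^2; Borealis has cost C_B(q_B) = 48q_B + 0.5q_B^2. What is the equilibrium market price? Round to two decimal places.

Apex's profit: π_A = (272 - 0.5Q)q_A - (41q_A + 3q_A²). Setting ∂π_A/∂q_A = 0: 231 - 7q_A - (1/2)(q_B) = 0.
Borealis's profit: π_B = (272 - 0.5Q)q_B - (48q_B + (1/2)q_B²). Setting ∂π_B/∂q_B = 0: 224 - 2q_B - (1/2)(q_A) = 0.
Rearranging gives the reaction functions q_A = (231 - (1/2)q_B)/7 and q_B = (224 - (1/2)q_A)/2.
Substituting one into the other gives q_A = 280/11 and q_B = 1162/11.
Total output Q = 1442/11, so price P = 272 - (1/2)·(1442/11) = 206.4545.

206.45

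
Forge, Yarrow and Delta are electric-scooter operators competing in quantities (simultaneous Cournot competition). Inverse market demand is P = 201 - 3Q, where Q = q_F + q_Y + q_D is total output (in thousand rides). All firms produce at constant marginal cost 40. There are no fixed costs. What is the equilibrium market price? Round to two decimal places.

A representative firm's profit is π_i = q_i(201 - 3Q) - 40q_i.
Setting ∂π_i/∂q_i = 0 with rivals' quantities fixed: 161 - 6q_i - 3·Σ_{j≠i} q_j = 0.
By symmetry each firm produces the same amount; substituting Σ_{j≠i} q_j = 2q_i yields q_i = 161/12.
Total output Q = 161/4, so price P = 201 - 3·(161/4) = 321/4.

80.25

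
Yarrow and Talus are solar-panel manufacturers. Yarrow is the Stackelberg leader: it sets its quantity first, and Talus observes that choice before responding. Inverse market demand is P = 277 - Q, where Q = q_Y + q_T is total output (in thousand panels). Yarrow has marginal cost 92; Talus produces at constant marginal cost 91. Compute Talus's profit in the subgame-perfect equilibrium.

Solve by backward induction. Given q_Y, the follower Talus maximises π_T = (277 - q_Y - q_T)q_T - 91q_T.
Setting the follower's marginal profit to zero, 186 - q_Y - 2q_T = 0, i.e. q_T = (186 - q_Y)/2.
The leader anticipates this reaction. Substituting into P = 277 - Q gives P = 184 - (1/2)q_Y, so π_Y = (184 - (1/2)q_Y)q_Y - 92q_Y.
Maximising: ∂π_Y/∂q_Y = 92 - q_Y = 0, giving q_Y = 92.
Then q_T = (186 - 92)/2 = 47.
Price P = 277 - 139 = 138.
Talus's profit: (138 - 91)·47 = 2209.

2209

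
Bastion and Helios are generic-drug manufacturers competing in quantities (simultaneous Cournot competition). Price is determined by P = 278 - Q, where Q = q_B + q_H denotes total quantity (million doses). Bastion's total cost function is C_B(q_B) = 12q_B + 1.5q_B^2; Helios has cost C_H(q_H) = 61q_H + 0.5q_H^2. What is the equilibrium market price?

178

Bastion's profit: π_B = (278 - Q)q_B - (12q_B + (3/2)q_B²). Setting ∂π_B/∂q_B = 0: 266 - 5q_B - (q_H) = 0.
Helios's profit: π_H = (278 - Q)q_H - (61q_H + (1/2)q_H²). Setting ∂π_H/∂q_H = 0: 217 - 3q_H - (q_B) = 0.
Best responses: q_B = (266 - q_H)/5, q_H = (217 - q_B)/3.
Substituting one into the other gives q_B = 83/2 and q_H = 117/2.
Total output Q = 100, so price P = 278 - 100 = 178.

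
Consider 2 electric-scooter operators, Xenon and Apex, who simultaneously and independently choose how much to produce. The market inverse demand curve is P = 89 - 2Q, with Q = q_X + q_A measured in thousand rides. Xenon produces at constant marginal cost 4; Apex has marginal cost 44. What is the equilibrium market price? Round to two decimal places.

Xenon's profit: π_X = (89 - 2Q)q_X - (4q_X). Setting ∂π_X/∂q_X = 0: 85 - 4q_X - 2(q_A) = 0.
Apex's profit: π_A = (89 - 2Q)q_A - (44q_A). Setting ∂π_A/∂q_A = 0: 45 - 4q_A - 2(q_X) = 0.
Best responses: q_X = (85 - 2q_A)/4, q_A = (45 - 2q_X)/4.
Substituting one into the other gives q_X = 125/6 and q_A = 5/6.
Total output Q = 65/3, so price P = 89 - 2·(65/3) = 137/3.

45.67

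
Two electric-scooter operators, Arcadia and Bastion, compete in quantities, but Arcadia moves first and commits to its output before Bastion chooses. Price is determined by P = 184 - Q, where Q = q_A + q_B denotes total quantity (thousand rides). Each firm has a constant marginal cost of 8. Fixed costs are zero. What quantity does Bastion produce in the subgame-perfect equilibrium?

44

Solve by backward induction. Given q_A, the follower Bastion maximises π_B = (184 - q_A - q_B)q_B - 8q_B.
Setting the follower's marginal profit to zero, 176 - q_A - 2q_B = 0, i.e. q_B = (176 - q_A)/2.
The leader anticipates this reaction. Substituting into P = 184 - Q gives P = 96 - (1/2)q_A, so π_A = (96 - (1/2)q_A)q_A - 8q_A.
The leader's first-order condition 88 - q_A = 0 yields q_A = 88.
Then q_B = (176 - 88)/2 = 44.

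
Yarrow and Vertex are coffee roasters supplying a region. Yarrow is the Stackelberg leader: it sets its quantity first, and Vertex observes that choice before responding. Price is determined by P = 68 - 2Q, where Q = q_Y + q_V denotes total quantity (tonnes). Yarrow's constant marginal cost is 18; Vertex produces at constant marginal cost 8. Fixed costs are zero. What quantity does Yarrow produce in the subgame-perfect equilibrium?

The follower Vertex best-responds to any q_Y: π_V = (68 - 2Q)q_V - 8q_V.
∂π_V/∂q_V = 60 - 2q_Y - 4q_V = 0 gives the reaction function q_V = (60 - 2q_Y)/4.
The leader anticipates this reaction. Substituting into P = 68 - 2Q gives P = 38 - q_Y, so π_Y = (38 - q_Y)q_Y - 18q_Y.
Maximising: ∂π_Y/∂q_Y = 20 - 2q_Y = 0, giving q_Y = 10.
Then q_V = (60 - 2·10)/4 = 10.

10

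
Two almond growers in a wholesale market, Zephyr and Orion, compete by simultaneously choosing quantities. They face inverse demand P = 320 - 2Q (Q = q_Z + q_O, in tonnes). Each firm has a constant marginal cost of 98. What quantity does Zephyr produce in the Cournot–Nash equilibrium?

37

Each firm earns π_i = (320 - 2Q)q_i - 98q_i.
Setting ∂π_i/∂q_i = 0 with rivals' quantities fixed: 222 - 4q_i - 2q_j = 0.
With identical firms every q_j equals q_i, so q_j = q_i and 222 = 6q_i, giving q_i = 37.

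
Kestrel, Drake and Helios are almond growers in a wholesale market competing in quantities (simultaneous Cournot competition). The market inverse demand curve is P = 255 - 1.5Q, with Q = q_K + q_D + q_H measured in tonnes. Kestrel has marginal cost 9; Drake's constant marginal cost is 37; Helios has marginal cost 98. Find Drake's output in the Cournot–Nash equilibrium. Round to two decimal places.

Kestrel's profit: π_K = (255 - 1.5Q)q_K - (9q_K). Setting ∂π_K/∂q_K = 0: 246 - 3q_K - (3/2)(q_D + q_H) = 0.
Drake's first-order condition: 218 - 3q_D - (3/2)(q_K + q_H) = 0.
Helios's first-order condition: 157 - 3q_H - (3/2)(q_K + q_D) = 0.
Adding the 3 first-order conditions: 621 − 6Q = 0, so Q = 207/2.
Back-substituting: q_K = (246 − 621/4)/(3/2) = 121/2, q_D = (218 − 621/4)/(3/2) = 251/6, q_H = (157 − 621/4)/(3/2) = 7/6.

41.83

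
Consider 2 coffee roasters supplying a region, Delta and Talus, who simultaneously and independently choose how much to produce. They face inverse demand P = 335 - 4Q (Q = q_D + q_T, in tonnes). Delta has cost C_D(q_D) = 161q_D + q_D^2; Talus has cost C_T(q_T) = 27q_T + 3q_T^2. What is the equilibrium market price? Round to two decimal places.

Delta's profit: π_D = (335 - 4Q)q_D - (161q_D + q_D²). Setting ∂π_D/∂q_D = 0: 174 - 10q_D - 4(q_T) = 0.
Talus's profit: π_T = (335 - 4Q)q_T - (27q_T + 3q_T²). Setting ∂π_T/∂q_T = 0: 308 - 14q_T - 4(q_D) = 0.
So q_D = (174 - 4q_T)/10 and q_T = (308 - 4q_D)/14.
Solving the pair: q_D = 301/31, q_T = 596/31.
Total output Q = 897/31, so price P = 335 - 4·(897/31) = 219.2581.

219.26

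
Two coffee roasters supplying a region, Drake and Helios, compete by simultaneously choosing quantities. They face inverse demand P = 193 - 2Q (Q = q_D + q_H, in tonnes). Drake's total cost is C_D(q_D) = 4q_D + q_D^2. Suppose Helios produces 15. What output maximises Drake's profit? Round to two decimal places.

26.50

With the rival's output fixed at 15, Drake's profit is π_D = (193 - 2·15 - 2q_D)q_D - (4q_D + q_D²) = (163 - 2q_D)q_D - (4q_D + q_D²).
∂π_D/∂q_D = 159 - 6q_D = 0, so q_D = 53/2.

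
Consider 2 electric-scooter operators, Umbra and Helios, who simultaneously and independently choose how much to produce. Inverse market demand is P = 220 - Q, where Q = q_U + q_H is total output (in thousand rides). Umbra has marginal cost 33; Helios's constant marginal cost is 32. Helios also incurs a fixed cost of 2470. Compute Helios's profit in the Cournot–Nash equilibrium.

1499

Umbra's profit: π_U = (220 - Q)q_U - (33q_U). Setting ∂π_U/∂q_U = 0: 187 - 2q_U - (q_H) = 0.
Helios's profit: π_H = (220 - Q)q_H - (32q_H). Setting ∂π_H/∂q_H = 0: 188 - 2q_H - (q_U) = 0.
Best responses: q_U = (187 - q_H)/2, q_H = (188 - q_U)/2.
Solving the pair: q_U = 62, q_H = 63.
Price P = 220 - 125 = 95.
Helios's profit: (95 - 32)·63 - 2470 = 1499.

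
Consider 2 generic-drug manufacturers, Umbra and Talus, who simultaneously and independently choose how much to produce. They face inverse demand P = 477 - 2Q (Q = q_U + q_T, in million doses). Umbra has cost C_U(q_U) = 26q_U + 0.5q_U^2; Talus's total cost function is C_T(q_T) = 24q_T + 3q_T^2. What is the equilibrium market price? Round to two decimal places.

261.04

Umbra's profit: π_U = (477 - 2Q)q_U - (26q_U + (1/2)q_U²). Setting ∂π_U/∂q_U = 0: 451 - 5q_U - 2(q_T) = 0.
Talus's first-order condition: 453 - 10q_T - 2(q_U) = 0.
Best responses: q_U = (451 - 2q_T)/5, q_T = (453 - 2q_U)/10.
Substituting one into the other gives q_U = 1802/23 and q_T = 1363/46.
Total output Q = 107.9783, so price P = 477 - 2·107.9783 = 261.0435.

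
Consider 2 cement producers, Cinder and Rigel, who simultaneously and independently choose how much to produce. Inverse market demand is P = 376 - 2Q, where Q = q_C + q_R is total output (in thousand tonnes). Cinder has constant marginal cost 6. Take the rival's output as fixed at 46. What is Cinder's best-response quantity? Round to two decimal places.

69.50

With the rival's output fixed at 46, Cinder's profit is π_C = (376 - 2·46 - 2q_C)q_C - (6q_C) = (284 - 2q_C)q_C - (6q_C).
∂π_C/∂q_C = 278 - 4q_C = 0, so q_C = 139/2.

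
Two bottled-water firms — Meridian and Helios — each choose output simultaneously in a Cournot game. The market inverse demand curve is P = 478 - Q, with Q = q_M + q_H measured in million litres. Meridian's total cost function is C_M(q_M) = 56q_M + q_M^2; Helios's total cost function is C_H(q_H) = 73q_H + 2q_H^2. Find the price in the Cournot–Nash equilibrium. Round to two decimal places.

Meridian's profit: π_M = (478 - Q)q_M - (56q_M + q_M²). Setting ∂π_M/∂q_M = 0: 422 - 4q_M - (q_H) = 0.
Helios's profit: π_H = (478 - Q)q_H - (73q_H + 2q_H²). Setting ∂π_H/∂q_H = 0: 405 - 6q_H - (q_M) = 0.
Best responses: q_M = (422 - q_H)/4, q_H = (405 - q_M)/6.
Solving the pair: q_M = 92.4783, q_H = 1198/23.
Total output Q = 144.5652, so price P = 478 - 144.5652 = 333.4348.

333.43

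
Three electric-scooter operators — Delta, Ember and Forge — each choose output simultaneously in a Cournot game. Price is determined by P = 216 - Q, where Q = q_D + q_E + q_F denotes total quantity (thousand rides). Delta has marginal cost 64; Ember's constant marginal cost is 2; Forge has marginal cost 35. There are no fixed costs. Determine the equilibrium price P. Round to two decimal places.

Delta's profit: π_D = (216 - Q)q_D - (64q_D). Setting ∂π_D/∂q_D = 0: 152 - 2q_D - (q_E + q_F) = 0.
Ember's profit: π_E = (216 - Q)q_E - (2q_E). Setting ∂π_E/∂q_E = 0: 214 - 2q_E - (q_D + q_F) = 0.
Forge's profit: π_F = (216 - Q)q_F - (35q_F). Setting ∂π_F/∂q_F = 0: 181 - 2q_F - (q_D + q_E) = 0.
Adding the 3 conditions: 547 − 2Q − 2Q = 0, i.e. Q = 547/4.
Back-substituting: q_D = (152 − 547/4) = 61/4, q_E = (214 − 547/4) = 309/4, q_F = (181 − 547/4) = 177/4.
Total output Q = 547/4, so price P = 216 - 547/4 = 317/4.

79.25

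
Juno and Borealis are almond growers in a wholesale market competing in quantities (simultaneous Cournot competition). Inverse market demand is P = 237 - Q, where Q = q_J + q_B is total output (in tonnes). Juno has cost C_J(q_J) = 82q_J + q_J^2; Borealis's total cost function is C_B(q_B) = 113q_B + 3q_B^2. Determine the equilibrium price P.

Juno's profit: π_J = (237 - Q)q_J - (82q_J + q_J²). Setting ∂π_J/∂q_J = 0: 155 - 4q_J - (q_B) = 0.
Borealis's profit: π_B = (237 - Q)q_B - (113q_B + 3q_B²). Setting ∂π_B/∂q_B = 0: 124 - 8q_B - (q_J) = 0.
Rearranging gives the reaction functions q_J = (155 - q_B)/4 and q_B = (124 - q_J)/8.
Solving the pair: q_J = 36, q_B = 11.
Total output Q = 47, so price P = 237 - 47 = 190.

190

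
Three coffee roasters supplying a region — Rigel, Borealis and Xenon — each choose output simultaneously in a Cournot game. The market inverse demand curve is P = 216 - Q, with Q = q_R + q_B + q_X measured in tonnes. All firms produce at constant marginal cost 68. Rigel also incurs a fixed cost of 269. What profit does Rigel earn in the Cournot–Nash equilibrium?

Each firm earns π_i = (216 - Q)q_i - 68q_i.
First-order condition (treating rivals' output as given): 148 - 2q_i - Σ_{j≠i} q_j = 0.
By symmetry each firm produces the same amount; substituting Σ_{j≠i} q_j = 2q_i yields q_i = 148/4 = 37.
Price P = 216 - 111 = 105.
Rigel's profit: (105 - 68)·37 - 269 = 1100.

1100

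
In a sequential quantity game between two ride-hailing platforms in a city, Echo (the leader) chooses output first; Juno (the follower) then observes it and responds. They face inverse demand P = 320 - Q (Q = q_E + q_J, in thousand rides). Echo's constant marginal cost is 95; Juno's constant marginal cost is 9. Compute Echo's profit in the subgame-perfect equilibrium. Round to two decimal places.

2415.13

The follower Juno best-responds to any q_E: π_J = (320 - Q)q_J - 9q_J.
Follower FOC: 311 - q_E - 2q_J = 0, so q_J(q_E) = (311 - q_E)/2.
The leader anticipates this reaction. Substituting into P = 320 - Q gives P = 329/2 - (1/2)q_E, so π_E = (329/2 - (1/2)q_E)q_E - 95q_E.
The leader's first-order condition 139/2 - q_E = 0 yields q_E = 139/2.
Then q_J = (311 - 139/2)/2 = 483/4.
Price P = 320 - 761/4 = 519/4.
Echo's profit: (519/4 - 95)·(139/2) = 2415.1250.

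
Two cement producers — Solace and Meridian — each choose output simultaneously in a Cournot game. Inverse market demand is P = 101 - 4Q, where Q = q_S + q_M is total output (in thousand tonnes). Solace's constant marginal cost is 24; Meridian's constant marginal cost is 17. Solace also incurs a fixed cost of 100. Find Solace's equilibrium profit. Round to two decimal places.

36.11

Solace's profit: π_S = (101 - 4Q)q_S - (24q_S). Setting ∂π_S/∂q_S = 0: 77 - 8q_S - 4(q_M) = 0.
Meridian's profit: π_M = (101 - 4Q)q_M - (17q_M). Setting ∂π_M/∂q_M = 0: 84 - 8q_M - 4(q_S) = 0.
Best responses: q_S = (77 - 4q_M)/8, q_M = (84 - 4q_S)/8.
Substituting one into the other gives q_S = 35/6 and q_M = 91/12.
Price P = 101 - 4·(161/12) = 142/3.
Solace's profit: (142/3 - 24)·(35/6) - 100 = 325/9.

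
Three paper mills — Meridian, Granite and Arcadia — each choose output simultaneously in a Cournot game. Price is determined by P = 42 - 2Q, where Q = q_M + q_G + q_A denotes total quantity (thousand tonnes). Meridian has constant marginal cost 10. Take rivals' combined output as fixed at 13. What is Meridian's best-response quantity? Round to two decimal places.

1.50

With rivals' combined output fixed at 13, Meridian's profit is π_M = (42 - 2·13 - 2q_M)q_M - (10q_M) = (16 - 2q_M)q_M - (10q_M).
∂π_M/∂q_M = 6 - 4q_M = 0, so q_M = 3/2.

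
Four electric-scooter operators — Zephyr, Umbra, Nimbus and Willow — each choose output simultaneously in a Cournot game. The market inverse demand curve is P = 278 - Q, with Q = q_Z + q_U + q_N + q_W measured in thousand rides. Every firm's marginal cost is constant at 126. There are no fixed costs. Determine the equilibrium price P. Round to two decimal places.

Each firm earns π_i = (278 - Q)q_i - 126q_i.
Setting ∂π_i/∂q_i = 0 with rivals' quantities fixed: 152 - 2q_i - Σ_{j≠i} q_j = 0.
With identical firms every q_j equals q_i, so Σ_{j≠i} q_j = 3q_i and 152 = 5q_i, giving q_i = 152/5.
Total output Q = 608/5, so price P = 278 - 608/5 = 782/5.

156.40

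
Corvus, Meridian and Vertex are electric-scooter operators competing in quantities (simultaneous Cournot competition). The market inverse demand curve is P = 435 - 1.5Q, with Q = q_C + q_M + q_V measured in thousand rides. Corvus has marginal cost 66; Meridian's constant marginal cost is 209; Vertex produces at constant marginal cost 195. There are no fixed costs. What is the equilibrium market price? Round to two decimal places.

226.25

Corvus's profit: π_C = (435 - 1.5Q)q_C - (66q_C). Setting ∂π_C/∂q_C = 0: 369 - 3q_C - (3/2)(q_M + q_V) = 0.
Meridian's first-order condition: 226 - 3q_M - (3/2)(q_C + q_V) = 0.
Vertex's first-order condition: 240 - 3q_V - (3/2)(q_C + q_M) = 0.
Summing all 3 equations gives 835 − 6Q = 0, hence Q = 835/6.
Back-substituting: q_C = (369 − 835/4)/(3/2) = 641/6, q_M = (226 − 835/4)/(3/2) = 23/2, q_V = (240 − 835/4)/(3/2) = 125/6.
Total output Q = 835/6, so price P = 435 - (3/2)·(835/6) = 905/4.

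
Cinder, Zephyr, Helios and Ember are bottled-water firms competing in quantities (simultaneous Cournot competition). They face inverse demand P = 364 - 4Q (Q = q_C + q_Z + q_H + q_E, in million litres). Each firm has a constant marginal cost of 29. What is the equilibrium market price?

Each firm earns π_i = (364 - 4Q)q_i - 29q_i.
First-order condition (treating rivals' output as given): 335 - 8q_i - 4·Σ_{j≠i} q_j = 0.
With identical firms every q_j equals q_i, so Σ_{j≠i} q_j = 3q_i and 335 = 20q_i, giving q_i = 67/4.
Total output Q = 67, so price P = 364 - 4·67 = 96.

96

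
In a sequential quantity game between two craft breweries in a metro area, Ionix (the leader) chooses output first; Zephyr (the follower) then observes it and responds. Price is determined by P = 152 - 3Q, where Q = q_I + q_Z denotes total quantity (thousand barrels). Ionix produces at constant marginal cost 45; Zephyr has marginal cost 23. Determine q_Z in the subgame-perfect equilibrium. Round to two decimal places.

Solve by backward induction. Given q_I, the follower Zephyr maximises π_Z = (152 - 3q_I - 3q_Z)q_Z - 23q_Z.
∂π_Z/∂q_Z = 129 - 3q_I - 6q_Z = 0 gives the reaction function q_Z = (129 - 3q_I)/6.
Ionix substitutes q_Z(q_I) into its own profit: π_I = q_I(152 - 3q_I - (129 - 3q_I)/2) - 45q_I = (175/2 - (3/2)q_I)q_I - 45q_I.
The leader's first-order condition 85/2 - 3q_I = 0 yields q_I = 85/6.
Then q_Z = (129 - 3·(85/6))/6 = 173/12.

14.42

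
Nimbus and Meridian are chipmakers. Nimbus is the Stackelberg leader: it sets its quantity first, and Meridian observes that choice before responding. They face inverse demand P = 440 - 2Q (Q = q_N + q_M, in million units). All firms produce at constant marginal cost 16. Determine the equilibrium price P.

122

Solve by backward induction. Given q_N, the follower Meridian maximises π_M = (440 - 2q_N - 2q_M)q_M - 16q_M.
Follower FOC: 424 - 2q_N - 4q_M = 0, so q_M(q_N) = (424 - 2q_N)/4.
The leader anticipates this reaction. Substituting into P = 440 - 2Q gives P = 228 - q_N, so π_N = (228 - q_N)q_N - 16q_N.
Maximising: ∂π_N/∂q_N = 212 - 2q_N = 0, giving q_N = 106.
Then q_M = (424 - 2·106)/4 = 53.
Total output Q = 159, so price P = 440 - 2·159 = 122.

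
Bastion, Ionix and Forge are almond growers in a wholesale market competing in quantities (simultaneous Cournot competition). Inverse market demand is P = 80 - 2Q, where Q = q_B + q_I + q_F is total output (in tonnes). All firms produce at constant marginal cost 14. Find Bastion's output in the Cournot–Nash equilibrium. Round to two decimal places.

8.25

Each firm earns π_i = (80 - 2Q)q_i - 14q_i.
First-order condition (treating rivals' output as given): 66 - 4q_i - 2·Σ_{j≠i} q_j = 0.
With identical firms every q_j equals q_i, so Σ_{j≠i} q_j = 2q_i and 66 = 8q_i, giving q_i = 33/4.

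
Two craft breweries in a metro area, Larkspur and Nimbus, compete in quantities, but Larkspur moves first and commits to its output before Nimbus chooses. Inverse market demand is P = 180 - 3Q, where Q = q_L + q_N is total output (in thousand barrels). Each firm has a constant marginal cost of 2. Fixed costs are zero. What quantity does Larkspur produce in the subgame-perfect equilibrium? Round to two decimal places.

29.67

The follower Nimbus best-responds to any q_L: π_N = (180 - 3Q)q_N - 2q_N.
Follower FOC: 178 - 3q_L - 6q_N = 0, so q_N(q_L) = (178 - 3q_L)/6.
Larkspur substitutes q_N(q_L) into its own profit: π_L = q_L(180 - 3q_L - (178 - 3q_L)/2) - 2q_L = (91 - (3/2)q_L)q_L - 2q_L.
The leader's first-order condition 89 - 3q_L = 0 yields q_L = 89/3.
Then q_N = (178 - 3·(89/3))/6 = 89/6.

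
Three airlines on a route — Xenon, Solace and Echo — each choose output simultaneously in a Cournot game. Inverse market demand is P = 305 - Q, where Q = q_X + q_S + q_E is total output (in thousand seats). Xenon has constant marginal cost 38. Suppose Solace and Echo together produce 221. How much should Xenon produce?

With rivals' combined output fixed at 221, Xenon's profit is π_X = (305 - 221 - q_X)q_X - (38q_X) = (84 - q_X)q_X - (38q_X).
∂π_X/∂q_X = 46 - 2q_X = 0, so q_X = 23.

23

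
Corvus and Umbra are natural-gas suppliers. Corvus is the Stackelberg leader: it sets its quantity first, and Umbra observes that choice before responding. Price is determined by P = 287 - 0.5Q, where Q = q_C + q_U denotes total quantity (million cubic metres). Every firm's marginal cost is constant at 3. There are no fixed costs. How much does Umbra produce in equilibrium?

142

Solve by backward induction. Given q_C, the follower Umbra maximises π_U = (287 - (1/2)q_C - (1/2)q_U)q_U - 3q_U.
Follower FOC: 284 - (1/2)q_C - q_U = 0, so q_U(q_C) = (284 - (1/2)q_C).
Corvus substitutes q_U(q_C) into its own profit: π_C = q_C(287 - (1/2)q_C - (284 - (1/2)q_C)/2) - 3q_C = (145 - (1/4)q_C)q_C - 3q_C.
Leader FOC: 142 - (1/2)q_C = 0, so q_C = 284.
Then q_U = (284 - (1/2)·284) = 142.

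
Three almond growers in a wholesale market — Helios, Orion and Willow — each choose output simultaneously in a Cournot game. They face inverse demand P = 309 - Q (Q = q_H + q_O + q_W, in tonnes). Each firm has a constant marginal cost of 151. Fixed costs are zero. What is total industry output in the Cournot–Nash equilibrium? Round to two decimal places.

Each firm earns π_i = (309 - Q)q_i - 151q_i.
First-order condition (treating rivals' output as given): 158 - 2q_i - Σ_{j≠i} q_j = 0.
With identical firms every q_j equals q_i, so Σ_{j≠i} q_j = 2q_i and 158 = 4q_i, giving q_i = 79/2.
Total output Q = 79/2 + 79/2 + 79/2 = 237/2.

118.50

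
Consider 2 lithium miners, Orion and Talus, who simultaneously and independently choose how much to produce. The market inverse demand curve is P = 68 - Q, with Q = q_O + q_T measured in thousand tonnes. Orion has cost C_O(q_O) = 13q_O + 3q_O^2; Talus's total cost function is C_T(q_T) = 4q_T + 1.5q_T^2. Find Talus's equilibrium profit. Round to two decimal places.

343.28

Orion's profit: π_O = (68 - Q)q_O - (13q_O + 3q_O²). Setting ∂π_O/∂q_O = 0: 55 - 8q_O - (q_T) = 0.
Talus's first-order condition: 64 - 5q_T - (q_O) = 0.
Rearranging gives the reaction functions q_O = (55 - q_T)/8 and q_T = (64 - q_O)/5.
Solving the pair: q_O = 211/39, q_T = 457/39.
Price P = 68 - 668/39 = 1984/39.
Talus's profit: (1984/39)·(457/39) - 4·(457/39) - (3/2)(457/39)² = 343.2758.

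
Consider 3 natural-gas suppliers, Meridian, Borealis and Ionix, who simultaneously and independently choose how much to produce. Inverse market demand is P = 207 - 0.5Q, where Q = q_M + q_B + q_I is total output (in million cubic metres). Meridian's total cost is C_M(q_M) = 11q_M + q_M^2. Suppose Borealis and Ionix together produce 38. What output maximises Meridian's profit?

59

With rivals' combined output fixed at 38, Meridian's profit is π_M = (207 - (1/2)·38 - (1/2)q_M)q_M - (11q_M + q_M²) = (188 - (1/2)q_M)q_M - (11q_M + q_M²).
∂π_M/∂q_M = 177 - 3q_M = 0, so q_M = 59.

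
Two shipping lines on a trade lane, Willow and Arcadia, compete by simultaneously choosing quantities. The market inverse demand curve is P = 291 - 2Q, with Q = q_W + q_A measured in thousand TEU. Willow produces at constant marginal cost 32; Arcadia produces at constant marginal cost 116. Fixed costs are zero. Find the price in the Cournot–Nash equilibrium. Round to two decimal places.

Willow's profit: π_W = (291 - 2Q)q_W - (32q_W). Setting ∂π_W/∂q_W = 0: 259 - 4q_W - 2(q_A) = 0.
Arcadia's first-order condition: 175 - 4q_A - 2(q_W) = 0.
So q_W = (259 - 2q_A)/4 and q_A = (175 - 2q_W)/4.
Solving the pair: q_W = 343/6, q_A = 91/6.
Total output Q = 217/3, so price P = 291 - 2·(217/3) = 439/3.

146.33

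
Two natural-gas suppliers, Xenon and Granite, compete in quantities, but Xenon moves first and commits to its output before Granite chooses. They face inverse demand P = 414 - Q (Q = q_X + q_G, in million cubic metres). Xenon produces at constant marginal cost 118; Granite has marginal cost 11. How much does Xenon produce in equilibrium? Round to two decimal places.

Solve by backward induction. Given q_X, the follower Granite maximises π_G = (414 - q_X - q_G)q_G - 11q_G.
Setting the follower's marginal profit to zero, 403 - q_X - 2q_G = 0, i.e. q_G = (403 - q_X)/2.
Xenon substitutes q_G(q_X) into its own profit: π_X = q_X(414 - q_X - (403 - q_X)/2) - 118q_X = (425/2 - (1/2)q_X)q_X - 118q_X.
Maximising: ∂π_X/∂q_X = 189/2 - q_X = 0, giving q_X = 189/2.
Then q_G = (403 - 189/2)/2 = 617/4.

94.50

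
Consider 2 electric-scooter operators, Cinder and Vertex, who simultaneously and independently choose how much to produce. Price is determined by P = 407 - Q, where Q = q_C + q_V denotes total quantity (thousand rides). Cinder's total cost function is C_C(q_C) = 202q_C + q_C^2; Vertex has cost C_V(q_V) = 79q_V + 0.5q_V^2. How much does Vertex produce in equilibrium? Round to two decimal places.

100.64

Cinder's profit: π_C = (407 - Q)q_C - (202q_C + q_C²). Setting ∂π_C/∂q_C = 0: 205 - 4q_C - (q_V) = 0.
Vertex's profit: π_V = (407 - Q)q_V - (79q_V + (1/2)q_V²). Setting ∂π_V/∂q_V = 0: 328 - 3q_V - (q_C) = 0.
Best responses: q_C = (205 - q_V)/4, q_V = (328 - q_C)/3.
Substituting one into the other gives q_C = 287/11 and q_V = 1107/11.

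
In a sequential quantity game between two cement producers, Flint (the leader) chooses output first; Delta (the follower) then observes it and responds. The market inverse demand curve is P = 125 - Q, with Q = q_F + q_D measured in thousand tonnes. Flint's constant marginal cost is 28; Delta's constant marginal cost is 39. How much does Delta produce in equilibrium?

16

Solve by backward induction. Given q_F, the follower Delta maximises π_D = (125 - q_F - q_D)q_D - 39q_D.
∂π_D/∂q_D = 86 - q_F - 2q_D = 0 gives the reaction function q_D = (86 - q_F)/2.
Flint substitutes q_D(q_F) into its own profit: π_F = q_F(125 - q_F - (86 - q_F)/2) - 28q_F = (82 - (1/2)q_F)q_F - 28q_F.
Maximising: ∂π_F/∂q_F = 54 - q_F = 0, giving q_F = 54.
Then q_D = (86 - 54)/2 = 16.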